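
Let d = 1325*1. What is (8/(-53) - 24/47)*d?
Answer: -41200/47 ≈ -876.60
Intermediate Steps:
d = 1325
(8/(-53) - 24/47)*d = (8/(-53) - 24/47)*1325 = (8*(-1/53) - 24*1/47)*1325 = (-8/53 - 24/47)*1325 = -1648/2491*1325 = -41200/47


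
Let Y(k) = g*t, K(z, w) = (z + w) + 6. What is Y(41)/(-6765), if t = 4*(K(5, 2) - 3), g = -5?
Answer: 40/1353 ≈ 0.029564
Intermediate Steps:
K(z, w) = 6 + w + z (K(z, w) = (w + z) + 6 = 6 + w + z)
t = 40 (t = 4*((6 + 2 + 5) - 3) = 4*(13 - 3) = 4*10 = 40)
Y(k) = -200 (Y(k) = -5*40 = -200)
Y(41)/(-6765) = -200/(-6765) = -200*(-1/6765) = 40/1353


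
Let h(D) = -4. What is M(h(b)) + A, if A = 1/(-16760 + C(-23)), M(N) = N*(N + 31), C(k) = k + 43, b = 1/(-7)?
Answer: -1807921/16740 ≈ -108.00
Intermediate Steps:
b = -1/7 ≈ -0.14286
C(k) = 43 + k
M(N) = N*(31 + N)
A = -1/16740 (A = 1/(-16760 + (43 - 23)) = 1/(-16760 + 20) = 1/(-16740) = -1/16740 ≈ -5.9737e-5)
M(h(b)) + A = -4*(31 - 4) - 1/16740 = -4*27 - 1/16740 = -108 - 1/16740 = -1807921/16740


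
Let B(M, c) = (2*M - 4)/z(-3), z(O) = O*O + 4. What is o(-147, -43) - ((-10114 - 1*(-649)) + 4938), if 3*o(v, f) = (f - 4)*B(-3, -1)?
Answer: 177023/39 ≈ 4539.1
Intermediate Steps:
z(O) = 4 + O**2 (z(O) = O**2 + 4 = 4 + O**2)
B(M, c) = -4/13 + 2*M/13 (B(M, c) = (2*M - 4)/(4 + (-3)**2) = (-4 + 2*M)/(4 + 9) = (-4 + 2*M)/13 = (-4 + 2*M)*(1/13) = -4/13 + 2*M/13)
o(v, f) = 40/39 - 10*f/39 (o(v, f) = ((f - 4)*(-4/13 + (2/13)*(-3)))/3 = ((-4 + f)*(-4/13 - 6/13))/3 = ((-4 + f)*(-10/13))/3 = (40/13 - 10*f/13)/3 = 40/39 - 10*f/39)
o(-147, -43) - ((-10114 - 1*(-649)) + 4938) = (40/39 - 10/39*(-43)) - ((-10114 - 1*(-649)) + 4938) = (40/39 + 430/39) - ((-10114 + 649) + 4938) = 470/39 - (-9465 + 4938) = 470/39 - 1*(-4527) = 470/39 + 4527 = 177023/39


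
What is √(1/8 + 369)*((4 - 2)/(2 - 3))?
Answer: -√5906/2 ≈ -38.425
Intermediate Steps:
√(1/8 + 369)*((4 - 2)/(2 - 3)) = √(⅛ + 369)*(2/(-1)) = √(2953/8)*(2*(-1)) = (√5906/4)*(-2) = -√5906/2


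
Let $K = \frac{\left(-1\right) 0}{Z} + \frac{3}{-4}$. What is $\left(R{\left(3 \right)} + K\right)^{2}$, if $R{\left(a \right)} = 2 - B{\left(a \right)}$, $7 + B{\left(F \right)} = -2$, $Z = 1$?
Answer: $\frac{1681}{16} \approx 105.06$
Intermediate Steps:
$B{\left(F \right)} = -9$ ($B{\left(F \right)} = -7 - 2 = -9$)
$K = - \frac{3}{4}$ ($K = \frac{\left(-1\right) 0}{1} + \frac{3}{-4} = 0 \cdot 1 + 3 \left(- \frac{1}{4}\right) = 0 - \frac{3}{4} = - \frac{3}{4} \approx -0.75$)
$R{\left(a \right)} = 11$ ($R{\left(a \right)} = 2 - -9 = 2 + 9 = 11$)
$\left(R{\left(3 \right)} + K\right)^{2} = \left(11 - \frac{3}{4}\right)^{2} = \left(\frac{41}{4}\right)^{2} = \frac{1681}{16}$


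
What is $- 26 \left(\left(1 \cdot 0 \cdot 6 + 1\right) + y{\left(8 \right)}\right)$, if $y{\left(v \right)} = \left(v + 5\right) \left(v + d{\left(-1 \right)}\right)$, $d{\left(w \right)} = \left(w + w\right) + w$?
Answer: $-1716$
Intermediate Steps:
$d{\left(w \right)} = 3 w$ ($d{\left(w \right)} = 2 w + w = 3 w$)
$y{\left(v \right)} = \left(-3 + v\right) \left(5 + v\right)$ ($y{\left(v \right)} = \left(v + 5\right) \left(v + 3 \left(-1\right)\right) = \left(5 + v\right) \left(v - 3\right) = \left(5 + v\right) \left(-3 + v\right) = \left(-3 + v\right) \left(5 + v\right)$)
$- 26 \left(\left(1 \cdot 0 \cdot 6 + 1\right) + y{\left(8 \right)}\right) = - 26 \left(\left(1 \cdot 0 \cdot 6 + 1\right) + \left(-15 + 8^{2} + 2 \cdot 8\right)\right) = - 26 \left(\left(0 \cdot 6 + 1\right) + \left(-15 + 64 + 16\right)\right) = - 26 \left(\left(0 + 1\right) + 65\right) = - 26 \left(1 + 65\right) = \left(-26\right) 66 = -1716$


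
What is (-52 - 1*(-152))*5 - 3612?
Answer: -3112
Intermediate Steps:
(-52 - 1*(-152))*5 - 3612 = (-52 + 152)*5 - 3612 = 100*5 - 3612 = 500 - 3612 = -3112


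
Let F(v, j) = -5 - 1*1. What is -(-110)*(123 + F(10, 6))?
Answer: 12870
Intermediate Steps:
F(v, j) = -6 (F(v, j) = -5 - 1 = -6)
-(-110)*(123 + F(10, 6)) = -(-110)*(123 - 6) = -(-110)*117 = -1*(-12870) = 12870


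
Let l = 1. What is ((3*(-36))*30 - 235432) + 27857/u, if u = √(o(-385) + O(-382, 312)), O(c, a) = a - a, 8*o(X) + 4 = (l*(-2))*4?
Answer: -238672 - 27857*I*√6/3 ≈ -2.3867e+5 - 22745.0*I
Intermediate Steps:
o(X) = -3/2 (o(X) = -½ + ((1*(-2))*4)/8 = -½ + (-2*4)/8 = -½ + (⅛)*(-8) = -½ - 1 = -3/2)
O(c, a) = 0
u = I*√6/2 (u = √(-3/2 + 0) = √(-3/2) = I*√6/2 ≈ 1.2247*I)
((3*(-36))*30 - 235432) + 27857/u = ((3*(-36))*30 - 235432) + 27857/((I*√6/2)) = (-108*30 - 235432) + 27857*(-I*√6/3) = (-3240 - 235432) - 27857*I*√6/3 = -238672 - 27857*I*√6/3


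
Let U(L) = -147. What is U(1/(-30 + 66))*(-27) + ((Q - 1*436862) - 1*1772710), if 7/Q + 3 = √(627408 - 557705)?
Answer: -153717295461/69694 + 7*√69703/69694 ≈ -2.2056e+6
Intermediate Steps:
Q = 7/(-3 + √69703) (Q = 7/(-3 + √(627408 - 557705)) = 7/(-3 + √69703) ≈ 0.026819)
U(1/(-30 + 66))*(-27) + ((Q - 1*436862) - 1*1772710) = -147*(-27) + (((21/69694 + 7*√69703/69694) - 1*436862) - 1*1772710) = 3969 + (((21/69694 + 7*√69703/69694) - 436862) - 1772710) = 3969 + ((-30446660207/69694 + 7*√69703/69694) - 1772710) = 3969 + (-153993910947/69694 + 7*√69703/69694) = -153717295461/69694 + 7*√69703/69694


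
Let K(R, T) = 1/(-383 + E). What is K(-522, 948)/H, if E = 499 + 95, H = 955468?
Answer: 1/201603748 ≈ 4.9602e-9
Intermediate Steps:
E = 594
K(R, T) = 1/211 (K(R, T) = 1/(-383 + 594) = 1/211)
K(-522, 948)/H = (1/211)/955468 = (1/211)*(1/955468) = 1/201603748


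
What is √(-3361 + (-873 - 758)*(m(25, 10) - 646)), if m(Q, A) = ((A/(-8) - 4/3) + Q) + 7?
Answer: 19*√99951/6 ≈ 1001.1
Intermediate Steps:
m(Q, A) = 17/3 + Q - A/8 (m(Q, A) = ((A*(-⅛) - 4*⅓) + Q) + 7 = ((-A/8 - 4/3) + Q) + 7 = ((-4/3 - A/8) + Q) + 7 = (-4/3 + Q - A/8) + 7 = 17/3 + Q - A/8)
√(-3361 + (-873 - 758)*(m(25, 10) - 646)) = √(-3361 + (-873 - 758)*((17/3 + 25 - ⅛*10) - 646)) = √(-3361 - 1631*((17/3 + 25 - 5/4) - 646)) = √(-3361 - 1631*(353/12 - 646)) = √(-3361 - 1631*(-7399/12)) = √(-3361 + 12067769/12) = √(12027437/12) = 19*√99951/6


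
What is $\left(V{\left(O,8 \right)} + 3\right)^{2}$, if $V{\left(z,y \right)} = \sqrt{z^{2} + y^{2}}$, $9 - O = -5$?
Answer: $269 + 12 \sqrt{65} \approx 365.75$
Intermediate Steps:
$O = 14$ ($O = 9 - -5 = 9 + 5 = 14$)
$V{\left(z,y \right)} = \sqrt{y^{2} + z^{2}}$
$\left(V{\left(O,8 \right)} + 3\right)^{2} = \left(\sqrt{8^{2} + 14^{2}} + 3\right)^{2} = \left(\sqrt{64 + 196} + 3\right)^{2} = \left(\sqrt{260} + 3\right)^{2} = \left(2 \sqrt{65} + 3\right)^{2} = \left(3 + 2 \sqrt{65}\right)^{2}$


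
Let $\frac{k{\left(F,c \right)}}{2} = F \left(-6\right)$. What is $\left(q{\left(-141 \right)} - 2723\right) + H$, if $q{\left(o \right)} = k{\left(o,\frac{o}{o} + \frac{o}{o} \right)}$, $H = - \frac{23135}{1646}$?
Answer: $- \frac{1720161}{1646} \approx -1045.1$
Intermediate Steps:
$H = - \frac{23135}{1646}$ ($H = \left(-23135\right) \frac{1}{1646} = - \frac{23135}{1646} \approx -14.055$)
$k{\left(F,c \right)} = - 12 F$ ($k{\left(F,c \right)} = 2 F \left(-6\right) = 2 \left(- 6 F\right) = - 12 F$)
$q{\left(o \right)} = - 12 o$
$\left(q{\left(-141 \right)} - 2723\right) + H = \left(\left(-12\right) \left(-141\right) - 2723\right) - \frac{23135}{1646} = \left(1692 - 2723\right) - \frac{23135}{1646} = -1031 - \frac{23135}{1646} = - \frac{1720161}{1646}$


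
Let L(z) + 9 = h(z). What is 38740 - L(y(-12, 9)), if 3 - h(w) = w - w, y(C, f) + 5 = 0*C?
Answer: 38746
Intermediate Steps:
y(C, f) = -5 (y(C, f) = -5 + 0*C = -5 + 0 = -5)
h(w) = 3 (h(w) = 3 - (w - w) = 3 - 1*0 = 3 + 0 = 3)
L(z) = -6 (L(z) = -9 + 3 = -6)
38740 - L(y(-12, 9)) = 38740 - 1*(-6) = 38740 + 6 = 38746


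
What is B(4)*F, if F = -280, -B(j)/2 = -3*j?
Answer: -6720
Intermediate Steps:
B(j) = 6*j (B(j) = -(-6)*j = 6*j)
B(4)*F = (6*4)*(-280) = 24*(-280) = -6720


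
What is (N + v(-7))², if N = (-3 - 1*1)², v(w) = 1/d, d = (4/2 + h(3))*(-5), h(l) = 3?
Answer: 159201/625 ≈ 254.72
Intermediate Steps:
d = -25 (d = (4/2 + 3)*(-5) = (4*(½) + 3)*(-5) = (2 + 3)*(-5) = 5*(-5) = -25)
v(w) = -1/25 (v(w) = 1/(-25) = -1/25)
N = 16 (N = (-3 - 1)² = (-4)² = 16)
(N + v(-7))² = (16 - 1/25)² = (399/25)² = 159201/625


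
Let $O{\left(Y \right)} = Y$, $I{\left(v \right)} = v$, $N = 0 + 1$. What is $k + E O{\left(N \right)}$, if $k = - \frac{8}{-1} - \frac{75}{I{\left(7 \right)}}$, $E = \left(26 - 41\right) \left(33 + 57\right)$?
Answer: $- \frac{9469}{7} \approx -1352.7$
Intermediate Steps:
$N = 1$
$E = -1350$ ($E = \left(-15\right) 90 = -1350$)
$k = - \frac{19}{7}$ ($k = - \frac{8}{-1} - \frac{75}{7} = \left(-8\right) \left(-1\right) - \frac{75}{7} = 8 - \frac{75}{7} = - \frac{19}{7} \approx -2.7143$)
$k + E O{\left(N \right)} = - \frac{19}{7} - 1350 = - \frac{9469}{7}$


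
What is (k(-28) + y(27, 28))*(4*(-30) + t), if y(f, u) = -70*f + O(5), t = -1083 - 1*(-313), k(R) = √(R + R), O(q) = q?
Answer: 1677650 - 1780*I*√14 ≈ 1.6777e+6 - 6660.1*I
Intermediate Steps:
k(R) = √2*√R (k(R) = √(2*R) = √2*√R)
t = -770 (t = -1083 + 313 = -770)
y(f, u) = 5 - 70*f (y(f, u) = -70*f + 5 = 5 - 70*f)
(k(-28) + y(27, 28))*(4*(-30) + t) = (√2*√(-28) + (5 - 70*27))*(4*(-30) - 770) = (√2*(2*I*√7) + (5 - 1890))*(-120 - 770) = (2*I*√14 - 1885)*(-890) = (-1885 + 2*I*√14)*(-890) = 1677650 - 1780*I*√14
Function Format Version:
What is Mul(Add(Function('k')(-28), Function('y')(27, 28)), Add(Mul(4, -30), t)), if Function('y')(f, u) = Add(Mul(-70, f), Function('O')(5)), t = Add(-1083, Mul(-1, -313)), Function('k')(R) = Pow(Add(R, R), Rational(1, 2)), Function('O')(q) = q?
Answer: Add(1677650, Mul(-1780, I, Pow(14, Rational(1, 2)))) ≈ Add(1.6777e+6, Mul(-6660.1, I))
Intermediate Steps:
Function('k')(R) = Mul(Pow(2, Rational(1, 2)), Pow(R, Rational(1, 2))) (Function('k')(R) = Pow(Mul(2, R), Rational(1, 2)) = Mul(Pow(2, Rational(1, 2)), Pow(R, Rational(1, 2))))
t = -770 (t = Add(-1083, 313) = -770)
Function('y')(f, u) = Add(5, Mul(-70, f)) (Function('y')(f, u) = Add(Mul(-70, f), 5) = Add(5, Mul(-70, f)))
Mul(Add(Function('k')(-28), Function('y')(27, 28)), Add(Mul(4, -30), t)) = Mul(Add(Mul(Pow(2, Rational(1, 2)), Pow(-28, Rational(1, 2))), Add(5, Mul(-70, 27))), Add(Mul(4, -30), -770)) = Mul(Add(Mul(Pow(2, Rational(1, 2)), Mul(2, I, Pow(7, Rational(1, 2)))), Add(5, -1890)), Add(-120, -770)) = Mul(Add(Mul(2, I, Pow(14, Rational(1, 2))), -1885), -890) = Mul(Add(-1885, Mul(2, I, Pow(14, Rational(1, 2)))), -890) = Add(1677650, Mul(-1780, I, Pow(14, Rational(1, 2))))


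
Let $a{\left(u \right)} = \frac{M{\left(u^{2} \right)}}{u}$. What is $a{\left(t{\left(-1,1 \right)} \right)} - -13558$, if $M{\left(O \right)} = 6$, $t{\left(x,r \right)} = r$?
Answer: $13564$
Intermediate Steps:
$a{\left(u \right)} = \frac{6}{u}$
$a{\left(t{\left(-1,1 \right)} \right)} - -13558 = \frac{6}{1} - -13558 = 6 \cdot 1 + 13558 = 6 + 13558 = 13564$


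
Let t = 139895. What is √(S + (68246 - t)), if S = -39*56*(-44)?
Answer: √24447 ≈ 156.36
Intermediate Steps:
S = 96096 (S = -2184*(-44) = 96096)
√(S + (68246 - t)) = √(96096 + (68246 - 1*139895)) = √(96096 + (68246 - 139895)) = √(96096 - 71649) = √24447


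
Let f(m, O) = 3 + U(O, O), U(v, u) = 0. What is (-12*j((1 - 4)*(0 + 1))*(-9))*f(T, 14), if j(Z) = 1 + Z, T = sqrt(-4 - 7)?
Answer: -648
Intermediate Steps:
T = I*sqrt(11) (T = sqrt(-11) = I*sqrt(11) ≈ 3.3166*I)
f(m, O) = 3 (f(m, O) = 3 + 0 = 3)
(-12*j((1 - 4)*(0 + 1))*(-9))*f(T, 14) = (-12*(1 + (1 - 4)*(0 + 1))*(-9))*3 = (-12*(1 - 3*1)*(-9))*3 = (-12*(1 - 3)*(-9))*3 = (-12*(-2)*(-9))*3 = (24*(-9))*3 = -216*3 = -648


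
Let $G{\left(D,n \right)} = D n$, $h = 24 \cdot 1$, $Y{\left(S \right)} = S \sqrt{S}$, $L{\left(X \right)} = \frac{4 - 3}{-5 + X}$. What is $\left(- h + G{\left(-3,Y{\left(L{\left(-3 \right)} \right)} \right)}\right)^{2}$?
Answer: $\frac{294903}{512} - \frac{9 i \sqrt{2}}{2} \approx 575.98 - 6.364 i$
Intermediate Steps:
$L{\left(X \right)} = \frac{1}{-5 + X}$ ($L{\left(X \right)} = 1 \frac{1}{-5 + X} = \frac{1}{-5 + X}$)
$Y{\left(S \right)} = S^{\frac{3}{2}}$
$h = 24$
$\left(- h + G{\left(-3,Y{\left(L{\left(-3 \right)} \right)} \right)}\right)^{2} = \left(\left(-1\right) 24 - 3 \left(\frac{1}{-5 - 3}\right)^{\frac{3}{2}}\right)^{2} = \left(-24 - 3 \left(\frac{1}{-8}\right)^{\frac{3}{2}}\right)^{2} = \left(-24 - 3 \left(- \frac{1}{8}\right)^{\frac{3}{2}}\right)^{2} = \left(-24 - 3 \left(- \frac{i \sqrt{2}}{32}\right)\right)^{2} = \left(-24 + \frac{3 i \sqrt{2}}{32}\right)^{2}$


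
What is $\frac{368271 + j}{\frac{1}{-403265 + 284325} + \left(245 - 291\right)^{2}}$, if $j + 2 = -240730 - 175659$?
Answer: $- \frac{5723392800}{251677039} \approx -22.741$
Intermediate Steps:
$j = -416391$ ($j = -2 - 416389 = -416391$)
$\frac{368271 + j}{\frac{1}{-403265 + 284325} + \left(245 - 291\right)^{2}} = \frac{368271 - 416391}{\frac{1}{-403265 + 284325} + \left(245 - 291\right)^{2}} = - \frac{48120}{\frac{1}{-118940} + \left(-46\right)^{2}} = - \frac{48120}{- \frac{1}{118940} + 2116} = - \frac{48120}{\frac{251677039}{118940}} = \left(-48120\right) \frac{118940}{251677039} = - \frac{5723392800}{251677039}$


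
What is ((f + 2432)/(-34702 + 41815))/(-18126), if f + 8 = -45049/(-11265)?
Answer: -27351409/1452399131070 ≈ -1.8832e-5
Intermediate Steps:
f = -45071/11265 (f = -8 - 45049/(-11265) = -8 - 45049*(-1/11265) = -8 + 45049/11265 = -45071/11265 ≈ -4.0010)
((f + 2432)/(-34702 + 41815))/(-18126) = ((-45071/11265 + 2432)/(-34702 + 41815))/(-18126) = ((27351409/11265)/7113)*(-1/18126) = ((27351409/11265)*(1/7113))*(-1/18126) = (27351409/80127945)*(-1/18126) = -27351409/1452399131070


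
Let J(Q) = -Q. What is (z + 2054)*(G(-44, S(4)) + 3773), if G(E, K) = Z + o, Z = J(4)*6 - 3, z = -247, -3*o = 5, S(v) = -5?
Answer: 20298031/3 ≈ 6.7660e+6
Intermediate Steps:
o = -5/3 (o = -1/3*5 = -5/3 ≈ -1.6667)
Z = -27 (Z = -1*4*6 - 3 = -4*6 - 3 = -24 - 3 = -27)
G(E, K) = -86/3 (G(E, K) = -27 - 5/3 = -86/3)
(z + 2054)*(G(-44, S(4)) + 3773) = (-247 + 2054)*(-86/3 + 3773) = 1807*(11233/3) = 20298031/3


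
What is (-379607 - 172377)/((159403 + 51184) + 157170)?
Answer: -551984/367757 ≈ -1.5009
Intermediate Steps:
(-379607 - 172377)/((159403 + 51184) + 157170) = -551984/(210587 + 157170) = -551984/367757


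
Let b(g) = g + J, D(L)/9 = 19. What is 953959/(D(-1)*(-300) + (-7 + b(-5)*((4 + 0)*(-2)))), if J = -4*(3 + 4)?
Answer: -953959/51043 ≈ -18.689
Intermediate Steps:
J = -28 (J = -4*7 = -28)
D(L) = 171 (D(L) = 9*19 = 171)
b(g) = -28 + g (b(g) = g - 28 = -28 + g)
953959/(D(-1)*(-300) + (-7 + b(-5)*((4 + 0)*(-2)))) = 953959/(171*(-300) + (-7 + (-28 - 5)*((4 + 0)*(-2)))) = 953959/(-51300 + (-7 - 132*(-2))) = 953959/(-51300 + (-7 - 33*(-8))) = 953959/(-51300 + (-7 + 264)) = 953959/(-51300 + 257) = 953959/(-51043) = 953959*(-1/51043) = -953959/51043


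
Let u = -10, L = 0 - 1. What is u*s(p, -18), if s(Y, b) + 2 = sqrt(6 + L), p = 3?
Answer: 20 - 10*sqrt(5) ≈ -2.3607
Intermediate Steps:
L = -1
s(Y, b) = -2 + sqrt(5) (s(Y, b) = -2 + sqrt(6 - 1) = -2 + sqrt(5))
u*s(p, -18) = -10*(-2 + sqrt(5)) = 20 - 10*sqrt(5)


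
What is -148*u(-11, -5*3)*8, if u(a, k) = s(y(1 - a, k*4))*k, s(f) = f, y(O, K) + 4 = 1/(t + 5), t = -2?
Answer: -65120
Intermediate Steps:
y(O, K) = -11/3 (y(O, K) = -4 + 1/(-2 + 5) = -4 + 1/3 = -4 + ⅓ = -11/3)
u(a, k) = -11*k/3
-148*u(-11, -5*3)*8 = -(-1628)*(-5*3)/3*8 = -(-1628)*(-15)/3*8 = -148*55*8 = -8140*8 = -65120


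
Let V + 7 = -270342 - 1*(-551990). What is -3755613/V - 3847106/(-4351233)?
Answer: -15258044439883/1225485613353 ≈ -12.451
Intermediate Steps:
V = 281641 (V = -7 + (-270342 - 1*(-551990)) = -7 + (-270342 + 551990) = -7 + 281648 = 281641)
-3755613/V - 3847106/(-4351233) = -3755613/281641 - 3847106/(-4351233) = -3755613*1/281641 - 3847106*(-1/4351233) = -3755613/281641 + 3847106/4351233 = -15258044439883/1225485613353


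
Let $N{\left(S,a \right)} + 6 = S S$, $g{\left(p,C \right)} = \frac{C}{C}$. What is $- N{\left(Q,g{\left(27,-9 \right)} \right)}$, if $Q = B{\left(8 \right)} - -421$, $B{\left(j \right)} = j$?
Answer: $-184035$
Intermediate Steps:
$g{\left(p,C \right)} = 1$
$Q = 429$ ($Q = 8 - -421 = 8 + 421 = 429$)
$N{\left(S,a \right)} = -6 + S^{2}$ ($N{\left(S,a \right)} = -6 + S S = -6 + S^{2}$)
$- N{\left(Q,g{\left(27,-9 \right)} \right)} = - (-6 + 429^{2}) = - (-6 + 184041) = \left(-1\right) 184035 = -184035$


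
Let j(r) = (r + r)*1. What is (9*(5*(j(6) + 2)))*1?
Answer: 630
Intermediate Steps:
j(r) = 2*r (j(r) = (2*r)*1 = 2*r)
(9*(5*(j(6) + 2)))*1 = (9*(5*(2*6 + 2)))*1 = (9*(5*(12 + 2)))*1 = (9*(5*14))*1 = (9*70)*1 = 630*1 = 630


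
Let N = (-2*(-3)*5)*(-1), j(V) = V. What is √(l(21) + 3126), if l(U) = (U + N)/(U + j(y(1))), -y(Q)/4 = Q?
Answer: √903261/17 ≈ 55.906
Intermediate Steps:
y(Q) = -4*Q
N = -30 (N = (6*5)*(-1) = 30*(-1) = -30)
l(U) = (-30 + U)/(-4 + U) (l(U) = (U - 30)/(U - 4*1) = (-30 + U)/(U - 4) = (-30 + U)/(-4 + U))
√(l(21) + 3126) = √((-30 + 21)/(-4 + 21) + 3126) = √(-9/17 + 3126) = √(53133/17) = √903261/17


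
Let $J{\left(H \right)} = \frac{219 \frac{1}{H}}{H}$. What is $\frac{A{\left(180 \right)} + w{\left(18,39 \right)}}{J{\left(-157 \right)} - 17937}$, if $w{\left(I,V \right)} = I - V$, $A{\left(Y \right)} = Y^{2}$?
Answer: $- \frac{266036657}{147376298} \approx -1.8052$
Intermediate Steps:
$J{\left(H \right)} = \frac{219}{H^{2}}$
$\frac{A{\left(180 \right)} + w{\left(18,39 \right)}}{J{\left(-157 \right)} - 17937} = \frac{180^{2} + \left(18 - 39\right)}{\frac{219}{24649} - 17937} = \frac{32400 + \left(18 - 39\right)}{219 \cdot \frac{1}{24649} - 17937} = \frac{32400 - 21}{\frac{219}{24649} - 17937} = \frac{32379}{- \frac{442128894}{24649}} = 32379 \left(- \frac{24649}{442128894}\right) = - \frac{266036657}{147376298}$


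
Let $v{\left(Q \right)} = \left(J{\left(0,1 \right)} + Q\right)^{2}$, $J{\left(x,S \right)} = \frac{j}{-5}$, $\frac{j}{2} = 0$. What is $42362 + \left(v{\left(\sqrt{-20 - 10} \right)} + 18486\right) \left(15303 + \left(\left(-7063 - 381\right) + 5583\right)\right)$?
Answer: $248127914$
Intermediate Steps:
$j = 0$ ($j = 2 \cdot 0 = 0$)
$J{\left(x,S \right)} = 0$ ($J{\left(x,S \right)} = \frac{0}{-5} = 0 \left(- \frac{1}{5}\right) = 0$)
$v{\left(Q \right)} = Q^{2}$ ($v{\left(Q \right)} = \left(0 + Q\right)^{2} = Q^{2}$)
$42362 + \left(v{\left(\sqrt{-20 - 10} \right)} + 18486\right) \left(15303 + \left(\left(-7063 - 381\right) + 5583\right)\right) = 42362 + \left(\left(\sqrt{-20 - 10}\right)^{2} + 18486\right) \left(15303 + \left(\left(-7063 - 381\right) + 5583\right)\right) = 42362 + \left(\left(\sqrt{-30}\right)^{2} + 18486\right) \left(15303 + \left(-7444 + 5583\right)\right) = 42362 + \left(\left(i \sqrt{30}\right)^{2} + 18486\right) \left(15303 - 1861\right) = 42362 + \left(-30 + 18486\right) 13442 = 42362 + 18456 \cdot 13442 = 42362 + 248085552 = 248127914$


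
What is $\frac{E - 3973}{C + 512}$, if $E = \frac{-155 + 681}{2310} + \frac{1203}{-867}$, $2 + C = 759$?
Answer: $- \frac{1326554683}{423585855} \approx -3.1317$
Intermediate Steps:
$C = 757$ ($C = -2 + 759 = 757$)
$E = - \frac{387148}{333795}$ ($E = 526 \cdot \frac{1}{2310} + 1203 \left(- \frac{1}{867}\right) = \frac{263}{1155} - \frac{401}{289} = - \frac{387148}{333795} \approx -1.1598$)
$\frac{E - 3973}{C + 512} = \frac{- \frac{387148}{333795} - 3973}{757 + 512} = - \frac{1326554683}{333795 \cdot 1269} = \left(- \frac{1326554683}{333795}\right) \frac{1}{1269} = - \frac{1326554683}{423585855}$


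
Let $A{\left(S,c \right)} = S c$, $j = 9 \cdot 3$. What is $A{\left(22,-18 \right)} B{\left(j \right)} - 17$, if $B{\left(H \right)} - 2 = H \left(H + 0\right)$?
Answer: $-289493$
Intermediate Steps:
$j = 27$
$B{\left(H \right)} = 2 + H^{2}$ ($B{\left(H \right)} = 2 + H \left(H + 0\right) = 2 + H H = 2 + H^{2}$)
$A{\left(22,-18 \right)} B{\left(j \right)} - 17 = 22 \left(-18\right) \left(2 + 27^{2}\right) - 17 = - 396 \left(2 + 729\right) - 17 = \left(-396\right) 731 - 17 = -289476 - 17 = -289493$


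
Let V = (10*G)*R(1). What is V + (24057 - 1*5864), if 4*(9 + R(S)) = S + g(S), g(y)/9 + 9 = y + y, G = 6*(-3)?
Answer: 22603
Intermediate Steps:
G = -18
g(y) = -81 + 18*y (g(y) = -81 + 9*(y + y) = -81 + 9*(2*y) = -81 + 18*y)
R(S) = -117/4 + 19*S/4 (R(S) = -9 + (S + (-81 + 18*S))/4 = -9 + (-81 + 19*S)/4 = -9 + (-81/4 + 19*S/4) = -117/4 + 19*S/4)
V = 4410 (V = (10*(-18))*(-117/4 + (19/4)*1) = -180*(-117/4 + 19/4) = -180*(-49/2) = 4410)
V + (24057 - 1*5864) = 4410 + (24057 - 1*5864) = 4410 + (24057 - 5864) = 4410 + 18193 = 22603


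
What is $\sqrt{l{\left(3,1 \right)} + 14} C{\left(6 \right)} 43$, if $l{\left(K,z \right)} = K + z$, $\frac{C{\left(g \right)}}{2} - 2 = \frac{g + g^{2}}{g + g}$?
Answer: $1419 \sqrt{2} \approx 2006.8$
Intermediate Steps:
$C{\left(g \right)} = 4 + \frac{g + g^{2}}{g}$ ($C{\left(g \right)} = 4 + 2 \frac{g + g^{2}}{g + g} = 4 + 2 \frac{g + g^{2}}{2 g} = 4 + \frac{g + g^{2}}{g}$)
$\sqrt{l{\left(3,1 \right)} + 14} C{\left(6 \right)} 43 = \sqrt{\left(3 + 1\right) + 14} \left(5 + 6\right) 43 = \sqrt{4 + 14} \cdot 11 \cdot 43 = \sqrt{18} \cdot 473 = 3 \sqrt{2} \cdot 473 = 1419 \sqrt{2}$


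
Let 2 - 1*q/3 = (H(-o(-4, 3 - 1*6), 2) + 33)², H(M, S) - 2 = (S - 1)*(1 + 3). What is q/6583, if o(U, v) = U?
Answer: -4557/6583 ≈ -0.69224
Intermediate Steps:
H(M, S) = -2 + 4*S (H(M, S) = 2 + (S - 1)*(1 + 3) = 2 + (-1 + S)*4 = 2 + (-4 + 4*S) = -2 + 4*S)
q = -4557 (q = 6 - 3*((-2 + 4*2) + 33)² = 6 - 3*((-2 + 8) + 33)² = 6 - 3*(6 + 33)² = 6 - 3*39² = 6 - 3*1521 = 6 - 4563 = -4557)
q/6583 = -4557/6583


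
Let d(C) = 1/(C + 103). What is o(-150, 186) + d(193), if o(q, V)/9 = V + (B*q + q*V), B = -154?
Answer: -12291695/296 ≈ -41526.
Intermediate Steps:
d(C) = 1/(103 + C)
o(q, V) = -1386*q + 9*V + 9*V*q (o(q, V) = 9*(V + (-154*q + q*V)) = 9*(V + (-154*q + V*q)) = 9*(V - 154*q + V*q) = -1386*q + 9*V + 9*V*q)
o(-150, 186) + d(193) = (-1386*(-150) + 9*186 + 9*186*(-150)) + 1/(103 + 193) = (207900 + 1674 - 251100) + 1/296 = -41526 + 1/296 = -12291695/296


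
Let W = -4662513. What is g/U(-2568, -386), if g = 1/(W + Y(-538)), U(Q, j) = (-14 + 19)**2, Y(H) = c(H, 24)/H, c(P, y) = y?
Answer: -269/31355400225 ≈ -8.5791e-9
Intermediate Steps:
Y(H) = 24/H
U(Q, j) = 25 (U(Q, j) = 5**2 = 25)
g = -269/1254216009 (g = 1/(-4662513 + 24/(-538)) = 1/(-4662513 + 24*(-1/538)) = 1/(-4662513 - 12/269) = 1/(-1254216009/269) = -269/1254216009 ≈ -2.1448e-7)
g/U(-2568, -386) = -269/1254216009/25 = -269/1254216009*1/25 = -269/31355400225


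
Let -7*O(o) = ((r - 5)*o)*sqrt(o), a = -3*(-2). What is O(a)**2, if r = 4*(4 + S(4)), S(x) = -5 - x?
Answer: 135000/49 ≈ 2755.1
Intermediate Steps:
r = -20 (r = 4*(4 + (-5 - 1*4)) = 4*(4 + (-5 - 4)) = 4*(4 - 9) = 4*(-5) = -20)
a = 6
O(o) = 25*o**(3/2)/7 (O(o) = -(-20 - 5)*o*sqrt(o)/7 = -(-25*o)*sqrt(o)/7 = -(-25)*o**(3/2)/7 = 25*o**(3/2)/7)
O(a)**2 = (25*6**(3/2)/7)**2 = (25*(6*sqrt(6))/7)**2 = (150*sqrt(6)/7)**2 = 135000/49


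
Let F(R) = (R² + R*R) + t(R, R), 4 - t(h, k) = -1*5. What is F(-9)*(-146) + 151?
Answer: -24815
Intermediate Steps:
t(h, k) = 9 (t(h, k) = 4 - (-1)*5 = 4 - 1*(-5) = 4 + 5 = 9)
F(R) = 9 + 2*R² (F(R) = (R² + R*R) + 9 = (R² + R²) + 9 = 2*R² + 9 = 9 + 2*R²)
F(-9)*(-146) + 151 = (9 + 2*(-9)²)*(-146) + 151 = (9 + 2*81)*(-146) + 151 = (9 + 162)*(-146) + 151 = 171*(-146) + 151 = -24966 + 151 = -24815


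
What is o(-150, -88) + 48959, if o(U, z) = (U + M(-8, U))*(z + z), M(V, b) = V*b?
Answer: -135841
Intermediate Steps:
o(U, z) = -14*U*z (o(U, z) = (U - 8*U)*(z + z) = (-7*U)*(2*z) = -14*U*z)
o(-150, -88) + 48959 = -14*(-150)*(-88) + 48959 = -184800 + 48959 = -135841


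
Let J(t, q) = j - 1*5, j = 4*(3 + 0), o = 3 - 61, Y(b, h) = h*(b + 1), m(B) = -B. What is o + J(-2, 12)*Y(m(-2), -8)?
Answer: -226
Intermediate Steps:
Y(b, h) = h*(1 + b)
o = -58
j = 12 (j = 4*3 = 12)
J(t, q) = 7 (J(t, q) = 12 - 1*5 = 12 - 5 = 7)
o + J(-2, 12)*Y(m(-2), -8) = -58 + 7*(-8*(1 - 1*(-2))) = -58 + 7*(-8*(1 + 2)) = -58 + 7*(-8*3) = -58 + 7*(-24) = -58 - 168 = -226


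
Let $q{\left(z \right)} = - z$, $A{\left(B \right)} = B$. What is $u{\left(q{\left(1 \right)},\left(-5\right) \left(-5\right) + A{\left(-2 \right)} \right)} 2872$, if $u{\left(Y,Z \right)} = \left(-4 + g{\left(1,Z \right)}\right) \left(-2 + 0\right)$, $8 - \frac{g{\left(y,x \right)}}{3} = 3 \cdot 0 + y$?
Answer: $-97648$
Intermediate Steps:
$g{\left(y,x \right)} = 24 - 3 y$ ($g{\left(y,x \right)} = 24 - 3 \left(3 \cdot 0 + y\right) = 24 - 3 \left(0 + y\right) = 24 - 3 y$)
$u{\left(Y,Z \right)} = -34$ ($u{\left(Y,Z \right)} = \left(-4 + \left(24 - 3\right)\right) \left(-2 + 0\right) = \left(-4 + \left(24 - 3\right)\right) \left(-2\right) = \left(-4 + 21\right) \left(-2\right) = 17 \left(-2\right) = -34$)
$u{\left(q{\left(1 \right)},\left(-5\right) \left(-5\right) + A{\left(-2 \right)} \right)} 2872 = \left(-34\right) 2872 = -97648$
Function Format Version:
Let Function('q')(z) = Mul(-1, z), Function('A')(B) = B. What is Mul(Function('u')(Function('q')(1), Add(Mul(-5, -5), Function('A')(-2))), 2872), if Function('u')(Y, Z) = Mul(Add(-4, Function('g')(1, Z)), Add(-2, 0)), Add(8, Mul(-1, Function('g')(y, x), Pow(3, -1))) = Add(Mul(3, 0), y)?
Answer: -97648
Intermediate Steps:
Function('g')(y, x) = Add(24, Mul(-3, y)) (Function('g')(y, x) = Add(24, Mul(-3, Add(Mul(3, 0), y))) = Add(24, Mul(-3, Add(0, y))) = Add(24, Mul(-3, y)))
Function('u')(Y, Z) = -34 (Function('u')(Y, Z) = Mul(Add(-4, Add(24, Mul(-3, 1))), Add(-2, 0)) = Mul(Add(-4, Add(24, -3)), -2) = Mul(Add(-4, 21), -2) = Mul(17, -2) = -34)
Mul(Function('u')(Function('q')(1), Add(Mul(-5, -5), Function('A')(-2))), 2872) = Mul(-34, 2872) = -97648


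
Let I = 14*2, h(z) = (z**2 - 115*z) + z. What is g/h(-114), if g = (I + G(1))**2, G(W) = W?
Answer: 841/25992 ≈ 0.032356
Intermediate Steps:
h(z) = z**2 - 114*z
I = 28
g = 841 (g = (28 + 1)**2 = 29**2 = 841)
g/h(-114) = 841/((-114*(-114 - 114))) = 841/((-114*(-228))) = 841/25992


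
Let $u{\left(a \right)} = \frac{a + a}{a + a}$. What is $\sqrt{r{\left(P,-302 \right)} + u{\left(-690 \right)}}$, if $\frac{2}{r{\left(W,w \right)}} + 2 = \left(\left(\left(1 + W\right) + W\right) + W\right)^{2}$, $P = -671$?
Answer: $\frac{1006 \sqrt{4048142}}{2024071} \approx 1.0$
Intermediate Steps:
$r{\left(W,w \right)} = \frac{2}{-2 + \left(1 + 3 W\right)^{2}}$ ($r{\left(W,w \right)} = \frac{2}{-2 + \left(\left(\left(1 + W\right) + W\right) + W\right)^{2}} = \frac{2}{-2 + \left(\left(1 + 2 W\right) + W\right)^{2}} = \frac{2}{-2 + \left(1 + 3 W\right)^{2}}$)
$u{\left(a \right)} = 1$ ($u{\left(a \right)} = \frac{2 a}{2 a} = 2 a \frac{1}{2 a} = 1$)
$\sqrt{r{\left(P,-302 \right)} + u{\left(-690 \right)}} = \sqrt{\frac{2}{-2 + \left(1 + 3 \left(-671\right)\right)^{2}} + 1} = \sqrt{\frac{2}{-2 + \left(1 - 2013\right)^{2}} + 1} = \sqrt{\frac{2}{-2 + \left(-2012\right)^{2}} + 1} = \sqrt{\frac{2}{-2 + 4048144} + 1} = \sqrt{\frac{2}{4048142} + 1} = \sqrt{2 \cdot \frac{1}{4048142} + 1} = \sqrt{\frac{1}{2024071} + 1} = \sqrt{\frac{2024072}{2024071}} = \frac{1006 \sqrt{4048142}}{2024071}$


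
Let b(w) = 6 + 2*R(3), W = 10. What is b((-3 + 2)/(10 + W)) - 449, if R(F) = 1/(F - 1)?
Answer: -442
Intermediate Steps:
R(F) = 1/(-1 + F)
b(w) = 7 (b(w) = 6 + 2/(-1 + 3) = 6 + 2/2 = 6 + 2*(½) = 6 + 1 = 7)
b((-3 + 2)/(10 + W)) - 449 = 7 - 449 = -442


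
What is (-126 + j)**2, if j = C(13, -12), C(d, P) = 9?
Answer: 13689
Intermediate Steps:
j = 9
(-126 + j)**2 = (-126 + 9)**2 = (-117)**2 = 13689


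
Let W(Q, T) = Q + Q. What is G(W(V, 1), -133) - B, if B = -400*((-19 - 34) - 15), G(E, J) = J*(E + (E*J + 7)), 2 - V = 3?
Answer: -63243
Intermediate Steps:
V = -1 (V = 2 - 1*3 = 2 - 3 = -1)
W(Q, T) = 2*Q
G(E, J) = J*(7 + E + E*J) (G(E, J) = J*(E + (7 + E*J)) = J*(7 + E + E*J))
B = 27200 (B = -400*(-53 - 15) = -400*(-68) = 27200)
G(W(V, 1), -133) - B = -133*(7 + 2*(-1) + (2*(-1))*(-133)) - 1*27200 = -133*(7 - 2 - 2*(-133)) - 27200 = -133*(7 - 2 + 266) - 27200 = -133*271 - 27200 = -36043 - 27200 = -63243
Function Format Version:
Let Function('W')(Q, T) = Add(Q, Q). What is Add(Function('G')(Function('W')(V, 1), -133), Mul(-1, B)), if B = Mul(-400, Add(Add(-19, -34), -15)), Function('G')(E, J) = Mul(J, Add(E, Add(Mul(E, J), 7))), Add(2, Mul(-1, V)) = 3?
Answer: -63243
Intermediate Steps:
V = -1 (V = Add(2, Mul(-1, 3)) = Add(2, -3) = -1)
Function('W')(Q, T) = Mul(2, Q)
Function('G')(E, J) = Mul(J, Add(7, E, Mul(E, J))) (Function('G')(E, J) = Mul(J, Add(E, Add(7, Mul(E, J)))) = Mul(J, Add(7, E, Mul(E, J))))
B = 27200 (B = Mul(-400, Add(-53, -15)) = Mul(-400, -68) = 27200)
Add(Function('G')(Function('W')(V, 1), -133), Mul(-1, B)) = Add(Mul(-133, Add(7, Mul(2, -1), Mul(Mul(2, -1), -133))), Mul(-1, 27200)) = Add(Mul(-133, Add(7, -2, Mul(-2, -133))), -27200) = Add(Mul(-133, Add(7, -2, 266)), -27200) = Add(Mul(-133, 271), -27200) = Add(-36043, -27200) = -63243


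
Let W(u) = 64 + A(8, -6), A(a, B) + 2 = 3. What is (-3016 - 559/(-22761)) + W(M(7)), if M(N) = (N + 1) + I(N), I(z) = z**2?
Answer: -67167152/22761 ≈ -2951.0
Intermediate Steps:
A(a, B) = 1 (A(a, B) = -2 + 3 = 1)
M(N) = 1 + N + N**2 (M(N) = (N + 1) + N**2 = (1 + N) + N**2 = 1 + N + N**2)
W(u) = 65 (W(u) = 64 + 1 = 65)
(-3016 - 559/(-22761)) + W(M(7)) = (-3016 - 559/(-22761)) + 65 = (-3016 - 559*(-1/22761)) + 65 = (-3016 + 559/22761) + 65 = -68646617/22761 + 65 = -67167152/22761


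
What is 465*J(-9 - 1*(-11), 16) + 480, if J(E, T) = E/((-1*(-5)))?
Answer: 666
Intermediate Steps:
J(E, T) = E/5
465*J(-9 - 1*(-11), 16) + 480 = 465*((-9 - 1*(-11))/5) + 480 = 465*((-9 + 11)/5) + 480 = 465*((⅕)*2) + 480 = 465*(⅖) + 480 = 186 + 480 = 666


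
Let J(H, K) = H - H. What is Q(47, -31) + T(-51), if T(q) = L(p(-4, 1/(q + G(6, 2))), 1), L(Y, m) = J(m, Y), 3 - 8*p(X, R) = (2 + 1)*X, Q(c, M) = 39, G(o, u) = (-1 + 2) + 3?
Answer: 39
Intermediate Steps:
J(H, K) = 0
G(o, u) = 4 (G(o, u) = 1 + 3 = 4)
p(X, R) = 3/8 - 3*X/8 (p(X, R) = 3/8 - (2 + 1)*X/8 = 3/8 - 3*X/8)
L(Y, m) = 0
T(q) = 0
Q(47, -31) + T(-51) = 39 + 0 = 39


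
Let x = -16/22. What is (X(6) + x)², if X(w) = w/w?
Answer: 9/121 ≈ 0.074380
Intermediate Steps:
X(w) = 1
x = -8/11 (x = -16*1/22 = -8/11 ≈ -0.72727)
(X(6) + x)² = (1 - 8/11)² = (3/11)² = 9/121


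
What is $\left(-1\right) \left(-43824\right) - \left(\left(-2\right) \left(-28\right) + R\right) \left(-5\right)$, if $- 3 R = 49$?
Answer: $\frac{132067}{3} \approx 44022.0$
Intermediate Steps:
$R = - \frac{49}{3}$ ($R = \left(- \frac{1}{3}\right) 49 = - \frac{49}{3} \approx -16.333$)
$\left(-1\right) \left(-43824\right) - \left(\left(-2\right) \left(-28\right) + R\right) \left(-5\right) = \left(-1\right) \left(-43824\right) - \left(\left(-2\right) \left(-28\right) - \frac{49}{3}\right) \left(-5\right) = 43824 - \left(56 - \frac{49}{3}\right) \left(-5\right) = 43824 - \frac{119}{3} \left(-5\right) = 43824 - - \frac{595}{3} = 43824 + \frac{595}{3} = \frac{132067}{3}$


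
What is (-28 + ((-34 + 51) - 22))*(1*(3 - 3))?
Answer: 0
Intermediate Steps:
(-28 + ((-34 + 51) - 22))*(1*(3 - 3)) = (-28 + (17 - 22))*(1*0) = (-28 - 5)*0 = -33*0 = 0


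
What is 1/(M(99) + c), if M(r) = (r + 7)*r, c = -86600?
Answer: -1/76106 ≈ -1.3140e-5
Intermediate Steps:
M(r) = r*(7 + r) (M(r) = (7 + r)*r = r*(7 + r))
1/(M(99) + c) = 1/(99*(7 + 99) - 86600) = 1/(99*106 - 86600) = 1/(10494 - 86600) = 1/(-76106) = -1/76106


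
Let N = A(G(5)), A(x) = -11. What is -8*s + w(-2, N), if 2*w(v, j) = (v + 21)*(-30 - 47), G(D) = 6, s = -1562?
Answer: 23529/2 ≈ 11765.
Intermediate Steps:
N = -11
w(v, j) = -1617/2 - 77*v/2 (w(v, j) = ((v + 21)*(-30 - 47))/2 = ((21 + v)*(-77))/2 = (-1617 - 77*v)/2 = -1617/2 - 77*v/2)
-8*s + w(-2, N) = -8*(-1562) + (-1617/2 - 77/2*(-2)) = 12496 + (-1617/2 + 77) = 12496 - 1463/2 = 23529/2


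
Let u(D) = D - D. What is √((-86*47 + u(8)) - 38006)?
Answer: 24*I*√73 ≈ 205.06*I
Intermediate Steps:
u(D) = 0
√((-86*47 + u(8)) - 38006) = √((-86*47 + 0) - 38006) = √((-4042 + 0) - 38006) = √(-4042 - 38006) = √(-42048) = 24*I*√73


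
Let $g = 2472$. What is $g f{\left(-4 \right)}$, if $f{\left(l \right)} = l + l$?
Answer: $-19776$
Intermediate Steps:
$f{\left(l \right)} = 2 l$
$g f{\left(-4 \right)} = 2472 \cdot 2 \left(-4\right) = 2472 \left(-8\right) = -19776$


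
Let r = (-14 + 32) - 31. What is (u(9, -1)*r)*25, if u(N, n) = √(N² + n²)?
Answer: -325*√82 ≈ -2943.0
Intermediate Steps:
r = -13 (r = 18 - 31 = -13)
(u(9, -1)*r)*25 = (√(9² + (-1)²)*(-13))*25 = (√(81 + 1)*(-13))*25 = (√82*(-13))*25 = -13*√82*25 = -325*√82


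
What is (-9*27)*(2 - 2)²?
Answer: 0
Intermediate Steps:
(-9*27)*(2 - 2)² = -243*0² = -243*0 = 0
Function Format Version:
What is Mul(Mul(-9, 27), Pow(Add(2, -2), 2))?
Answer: 0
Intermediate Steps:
Mul(Mul(-9, 27), Pow(Add(2, -2), 2)) = Mul(-243, Pow(0, 2)) = Mul(-243, 0) = 0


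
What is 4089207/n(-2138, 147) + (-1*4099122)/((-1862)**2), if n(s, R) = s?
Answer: -1773278064618/926567509 ≈ -1913.8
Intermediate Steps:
4089207/n(-2138, 147) + (-1*4099122)/((-1862)**2) = 4089207/(-2138) + (-1*4099122)/((-1862)**2) = 4089207*(-1/2138) - 4099122/3467044 = -4089207/2138 - 4099122*1/3467044 = -4089207/2138 - 2049561/1733522 = -1773278064618/926567509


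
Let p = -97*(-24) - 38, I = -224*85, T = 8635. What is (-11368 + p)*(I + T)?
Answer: 94456590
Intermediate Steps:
I = -19040
p = 2290 (p = 2328 - 38 = 2290)
(-11368 + p)*(I + T) = (-11368 + 2290)*(-19040 + 8635) = -9078*(-10405) = 94456590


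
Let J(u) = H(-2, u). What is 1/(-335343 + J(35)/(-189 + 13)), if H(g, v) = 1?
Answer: -176/59020369 ≈ -2.9820e-6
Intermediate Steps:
J(u) = 1
1/(-335343 + J(35)/(-189 + 13)) = 1/(-335343 + 1/(-189 + 13)) = 1/(-335343 + 1/(-176)) = 1/(-335343 + 1*(-1/176)) = 1/(-335343 - 1/176) = 1/(-59020369/176) = -176/59020369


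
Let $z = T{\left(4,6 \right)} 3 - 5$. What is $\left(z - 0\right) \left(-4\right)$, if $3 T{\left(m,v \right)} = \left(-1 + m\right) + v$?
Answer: $-16$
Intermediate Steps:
$T{\left(m,v \right)} = - \frac{1}{3} + \frac{m}{3} + \frac{v}{3}$ ($T{\left(m,v \right)} = \frac{\left(-1 + m\right) + v}{3} = \frac{-1 + m + v}{3} = - \frac{1}{3} + \frac{m}{3} + \frac{v}{3}$)
$z = 4$ ($z = \left(- \frac{1}{3} + \frac{1}{3} \cdot 4 + \frac{1}{3} \cdot 6\right) 3 - 5 = \left(- \frac{1}{3} + \frac{4}{3} + 2\right) 3 - 5 = 3 \cdot 3 - 5 = 9 - 5 = 4$)
$\left(z - 0\right) \left(-4\right) = \left(4 - 0\right) \left(-4\right) = \left(4 + 0\right) \left(-4\right) = 4 \left(-4\right) = -16$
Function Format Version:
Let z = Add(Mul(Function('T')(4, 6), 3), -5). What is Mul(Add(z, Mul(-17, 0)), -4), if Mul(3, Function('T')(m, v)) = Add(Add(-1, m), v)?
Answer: -16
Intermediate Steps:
Function('T')(m, v) = Add(Rational(-1, 3), Mul(Rational(1, 3), m), Mul(Rational(1, 3), v)) (Function('T')(m, v) = Mul(Rational(1, 3), Add(Add(-1, m), v)) = Mul(Rational(1, 3), Add(-1, m, v)) = Add(Rational(-1, 3), Mul(Rational(1, 3), m), Mul(Rational(1, 3), v)))
z = 4 (z = Add(Mul(Add(Rational(-1, 3), Mul(Rational(1, 3), 4), Mul(Rational(1, 3), 6)), 3), -5) = Add(Mul(Add(Rational(-1, 3), Rational(4, 3), 2), 3), -5) = Add(Mul(3, 3), -5) = Add(9, -5) = 4)
Mul(Add(z, Mul(-17, 0)), -4) = Mul(Add(4, Mul(-17, 0)), -4) = Mul(Add(4, 0), -4) = Mul(4, -4) = -16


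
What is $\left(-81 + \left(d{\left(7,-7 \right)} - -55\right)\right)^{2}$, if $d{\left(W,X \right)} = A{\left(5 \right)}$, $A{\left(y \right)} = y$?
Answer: $441$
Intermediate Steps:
$d{\left(W,X \right)} = 5$
$\left(-81 + \left(d{\left(7,-7 \right)} - -55\right)\right)^{2} = \left(-81 + \left(5 - -55\right)\right)^{2} = \left(-81 + \left(5 + 55\right)\right)^{2} = \left(-81 + 60\right)^{2} = \left(-21\right)^{2} = 441$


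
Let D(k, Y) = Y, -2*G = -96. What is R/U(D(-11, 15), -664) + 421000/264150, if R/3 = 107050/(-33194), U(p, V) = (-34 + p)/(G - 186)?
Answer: -114412657990/1665957069 ≈ -68.677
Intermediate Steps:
G = 48 (G = -1/2*(-96) = 48)
U(p, V) = 17/69 - p/138 (U(p, V) = (-34 + p)/(48 - 186) = (-34 + p)/(-138) = (-34 + p)*(-1/138) = 17/69 - p/138)
R = -160575/16597 (R = 3*(107050/(-33194)) = 3*(107050*(-1/33194)) = 3*(-53525/16597) = -160575/16597 ≈ -9.6749)
R/U(D(-11, 15), -664) + 421000/264150 = -160575/(16597*(17/69 - 1/138*15)) + 421000/264150 = -160575/(16597*(17/69 - 5/46)) + 421000*(1/264150) = -160575/(16597*19/138) + 8420/5283 = -160575/16597*138/19 + 8420/5283 = -22159350/315343 + 8420/5283 = -114412657990/1665957069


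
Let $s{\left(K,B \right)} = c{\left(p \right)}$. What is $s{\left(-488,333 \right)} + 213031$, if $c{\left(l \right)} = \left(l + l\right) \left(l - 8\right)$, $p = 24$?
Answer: $213799$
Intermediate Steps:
$c{\left(l \right)} = 2 l \left(-8 + l\right)$
$s{\left(K,B \right)} = 768$ ($s{\left(K,B \right)} = 2 \cdot 24 \left(-8 + 24\right) = 2 \cdot 24 \cdot 16 = 768$)
$s{\left(-488,333 \right)} + 213031 = 768 + 213031 = 213799$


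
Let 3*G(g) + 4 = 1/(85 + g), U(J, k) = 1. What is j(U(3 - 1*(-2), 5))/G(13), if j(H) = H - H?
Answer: 0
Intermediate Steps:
j(H) = 0
G(g) = -4/3 + 1/(3*(85 + g))
j(U(3 - 1*(-2), 5))/G(13) = 0/(((-339 - 4*13)/(3*(85 + 13)))) = 0/(((1/3)*(-339 - 52)/98)) = 0/(((1/3)*(1/98)*(-391))) = 0/(-391/294) = 0*(-294/391) = 0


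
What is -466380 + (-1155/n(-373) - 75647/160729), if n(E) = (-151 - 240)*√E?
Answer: -74960866667/160729 - 1155*I*√373/145843 ≈ -4.6638e+5 - 0.15295*I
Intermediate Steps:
n(E) = -391*√E
-466380 + (-1155/n(-373) - 75647/160729) = -466380 + (-1155*I*√373/145843 - 75647/160729) = -466380 + (-75647/160729 - 1155*I*√373/145843) = -74960866667/160729 - 1155*I*√373/145843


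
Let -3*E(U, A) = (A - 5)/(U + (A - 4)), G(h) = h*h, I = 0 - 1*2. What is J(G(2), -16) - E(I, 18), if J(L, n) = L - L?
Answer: 13/36 ≈ 0.36111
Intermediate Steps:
I = -2 (I = 0 - 2 = -2)
G(h) = h²
J(L, n) = 0
E(U, A) = -(-5 + A)/(3*(-4 + A + U)) (E(U, A) = -(A - 5)/(3*(U + (A - 4))) = -(-5 + A)/(3*(U + (-4 + A))) = -(-5 + A)/(3*(-4 + A + U)))
J(G(2), -16) - E(I, 18) = 0 - (5 - 1*18)/(3*(-4 + 18 - 2)) = 0 - (5 - 18)/(3*12) = 0 - (-13)/(3*12) = 0 - 1*(-13/36) = 0 + 13/36 = 13/36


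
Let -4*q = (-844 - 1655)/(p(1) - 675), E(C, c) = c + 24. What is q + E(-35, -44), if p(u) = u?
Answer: -56419/2696 ≈ -20.927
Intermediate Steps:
E(C, c) = 24 + c
q = -2499/2696 (q = -(-844 - 1655)/(4*(1 - 675)) = -(-2499)/(4*(-674)) = -(-2499)*(-1)/(4*674) = -1/4*2499/674 = -2499/2696 ≈ -0.92693)
q + E(-35, -44) = -2499/2696 + (24 - 44) = -2499/2696 - 20 = -56419/2696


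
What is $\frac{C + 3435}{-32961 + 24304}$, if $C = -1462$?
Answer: $- \frac{1973}{8657} \approx -0.22791$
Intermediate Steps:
$\frac{C + 3435}{-32961 + 24304} = \frac{-1462 + 3435}{-32961 + 24304} = \frac{1973}{-8657} = 1973 \left(- \frac{1}{8657}\right) = - \frac{1973}{8657}$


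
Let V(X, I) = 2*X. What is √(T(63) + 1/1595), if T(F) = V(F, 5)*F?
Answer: √20194472045/1595 ≈ 89.095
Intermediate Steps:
T(F) = 2*F² (T(F) = (2*F)*F = 2*F²)
√(T(63) + 1/1595) = √(2*63² + 1/1595) = √(2*3969 + 1/1595) = √(7938 + 1/1595) = √(12661111/1595) = √20194472045/1595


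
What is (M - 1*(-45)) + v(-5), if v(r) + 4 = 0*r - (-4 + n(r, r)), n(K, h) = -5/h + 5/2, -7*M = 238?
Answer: 15/2 ≈ 7.5000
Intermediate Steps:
M = -34 (M = -⅐*238 = -34)
n(K, h) = 5/2 - 5/h (n(K, h) = -5/h + 5*(½) = -5/h + 5/2 = 5/2 - 5/h)
v(r) = -5/2 + 5/r (v(r) = -4 + (0*r - (-4 + (5/2 - 5/r))) = -4 + (0 - (-3/2 - 5/r)) = -4 + (0 + (3/2 + 5/r)) = -4 + (3/2 + 5/r) = -5/2 + 5/r)
(M - 1*(-45)) + v(-5) = (-34 - 1*(-45)) + (-5/2 + 5/(-5)) = (-34 + 45) + (-5/2 + 5*(-⅕)) = 11 + (-5/2 - 1) = 11 - 7/2 = 15/2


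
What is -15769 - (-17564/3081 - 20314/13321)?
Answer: -92413536613/5863143 ≈ -15762.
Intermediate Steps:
-15769 - (-17564/3081 - 20314/13321) = -15769 - (-17564*1/3081 - 20314*1/13321) = -15769 - (-17564/3081 - 2902/1903) = -15769 - 1*(-42365354/5863143) = -15769 + 42365354/5863143 = -92413536613/5863143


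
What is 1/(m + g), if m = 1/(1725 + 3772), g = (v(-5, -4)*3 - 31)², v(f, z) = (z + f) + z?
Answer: 5497/26935301 ≈ 0.00020408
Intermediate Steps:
v(f, z) = f + 2*z (v(f, z) = (f + z) + z = f + 2*z)
g = 4900 (g = ((-5 + 2*(-4))*3 - 31)² = ((-5 - 8)*3 - 31)² = (-13*3 - 31)² = (-39 - 31)² = (-70)² = 4900)
m = 1/5497 ≈ 0.00018192
1/(m + g) = 1/(1/5497 + 4900) = 1/(26935301/5497) = 5497/26935301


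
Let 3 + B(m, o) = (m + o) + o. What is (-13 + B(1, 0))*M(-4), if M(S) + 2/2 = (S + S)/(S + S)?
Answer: 0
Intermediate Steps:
M(S) = 0 (M(S) = -1 + (S + S)/(S + S) = -1 + (2*S)/((2*S)) = -1 + (2*S)*(1/(2*S)) = -1 + 1 = 0)
B(m, o) = -3 + m + 2*o (B(m, o) = -3 + ((m + o) + o) = -3 + (m + 2*o) = -3 + m + 2*o)
(-13 + B(1, 0))*M(-4) = (-13 + (-3 + 1 + 2*0))*0 = (-13 + (-3 + 1 + 0))*0 = (-13 - 2)*0 = -15*0 = 0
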